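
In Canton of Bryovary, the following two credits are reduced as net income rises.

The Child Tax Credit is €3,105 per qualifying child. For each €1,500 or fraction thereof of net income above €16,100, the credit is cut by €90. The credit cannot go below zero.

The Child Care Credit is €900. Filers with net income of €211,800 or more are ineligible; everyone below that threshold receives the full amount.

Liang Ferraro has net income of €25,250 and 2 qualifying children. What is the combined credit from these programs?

€6,480

Child Tax Credit: base = 2 × €3,105 = €6,210. income exceeds €16,100 by €9,150, which is 7 full-or-partial €1,500 increments; reduction = 7 × €90 = €630, leaving €5,580.
Child Care Credit: €25,250 is below the €211,800 cutoff, so the full €900 applies.
Total: €5,580 + €900 = €6,480.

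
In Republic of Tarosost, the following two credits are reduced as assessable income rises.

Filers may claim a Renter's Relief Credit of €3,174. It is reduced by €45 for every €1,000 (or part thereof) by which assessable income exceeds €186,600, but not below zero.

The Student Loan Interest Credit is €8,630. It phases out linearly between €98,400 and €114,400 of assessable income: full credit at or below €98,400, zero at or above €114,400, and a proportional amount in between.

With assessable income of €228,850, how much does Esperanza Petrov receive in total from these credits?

€1,239

Renter's Relief Credit: income exceeds €186,600 by €42,250, which is 43 full-or-partial €1,000 increments; reduction = 43 × €45 = €1,935, leaving €1,239.
Student Loan Interest Credit: €228,850 is at or above €114,400, so the credit is €0.
Total: €1,239 + €0 = €1,239.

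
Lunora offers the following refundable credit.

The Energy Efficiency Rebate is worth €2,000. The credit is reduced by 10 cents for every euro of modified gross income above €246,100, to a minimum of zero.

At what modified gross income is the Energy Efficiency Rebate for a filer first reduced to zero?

The credit falls by 10% of each euro above €246,100, so it reaches zero when the excess is €2,000 / 10% = €20,000: income = €246,100 + €20,000 = €266,100.

€266,100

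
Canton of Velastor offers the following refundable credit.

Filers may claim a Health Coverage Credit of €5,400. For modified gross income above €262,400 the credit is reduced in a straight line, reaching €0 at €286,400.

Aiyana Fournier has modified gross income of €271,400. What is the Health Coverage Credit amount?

€3,375

Health Coverage Credit: €271,400 is €9,000 into a €24,000 phase-out range, leaving 15,000/24,000 of the credit: €5,400 × 15,000/24,000 = €3,375.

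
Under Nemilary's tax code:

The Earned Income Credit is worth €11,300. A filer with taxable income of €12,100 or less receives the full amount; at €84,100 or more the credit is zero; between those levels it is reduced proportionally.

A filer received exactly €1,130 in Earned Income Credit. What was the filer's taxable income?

€76,900

€1,130 is 1,130/11,300 of the full €11,300, so 10,170/11,300 of the €72,000 range has been used: income = €12,100 + €72,000 × 10,170/11,300 = €76,900.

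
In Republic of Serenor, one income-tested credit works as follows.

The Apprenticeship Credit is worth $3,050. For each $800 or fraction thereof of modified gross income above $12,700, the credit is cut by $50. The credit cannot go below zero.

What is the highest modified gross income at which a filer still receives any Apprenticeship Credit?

After 60 increments the reduction is 60 × $50 = $3,000, leaving $50; one more increment wipes it out. Increment 60 ends at excess 60 × $800 = $48,000, so the highest qualifying income is $12,700 + $48,000 = $60,700.

$60,700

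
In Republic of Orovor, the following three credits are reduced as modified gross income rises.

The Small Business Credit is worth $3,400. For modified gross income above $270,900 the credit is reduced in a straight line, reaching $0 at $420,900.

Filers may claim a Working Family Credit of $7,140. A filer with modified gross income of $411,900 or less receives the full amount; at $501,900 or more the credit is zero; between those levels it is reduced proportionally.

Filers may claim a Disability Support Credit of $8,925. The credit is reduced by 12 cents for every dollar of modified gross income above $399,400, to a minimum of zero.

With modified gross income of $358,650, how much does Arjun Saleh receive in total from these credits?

$17,476

Small Business Credit: $358,650 is $87,750 into a $150,000 phase-out range, leaving 62,250/150,000 of the credit: $3,400 × 62,250/150,000 = $1,411.
Working Family Credit: $358,650 is at or below the $411,900 threshold, so the full $7,140 applies.
Disability Support Credit: $358,650 is at or below the $399,400 threshold, so the full $8,925 applies.
Total: $1,411 + $7,140 + $8,925 = $17,476.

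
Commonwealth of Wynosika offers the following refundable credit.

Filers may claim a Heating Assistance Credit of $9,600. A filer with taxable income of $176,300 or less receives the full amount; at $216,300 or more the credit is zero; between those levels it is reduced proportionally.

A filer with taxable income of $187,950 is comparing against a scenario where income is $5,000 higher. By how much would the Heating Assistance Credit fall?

$1,200

At $187,950 — $187,950 is $11,650 into a $40,000 phase-out range, leaving 28,350/40,000 of the credit: $9,600 × 28,350/40,000 = $6,804.
At $192,950 — $192,950 is $16,650 into a $40,000 phase-out range, leaving 23,350/40,000 of the credit: $9,600 × 23,350/40,000 = $5,604.
Lost: $6,804 − $5,604 = $1,200.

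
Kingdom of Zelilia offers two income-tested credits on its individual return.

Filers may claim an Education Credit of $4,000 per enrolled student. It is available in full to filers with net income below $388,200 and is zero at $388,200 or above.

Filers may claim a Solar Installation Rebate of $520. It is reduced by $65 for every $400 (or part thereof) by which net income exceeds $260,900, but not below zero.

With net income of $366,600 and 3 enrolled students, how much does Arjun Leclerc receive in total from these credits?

Education Credit: base = 3 × $4,000 = $12,000. $366,600 is below the $388,200 cutoff, so the full $12,000 applies.
Solar Installation Rebate: income exceeds $260,900 by $105,700 → 265 increments × $65 = $17,225 ≥ base, so the credit is $0.
Total: $12,000 + $0 = $12,000.

$12,000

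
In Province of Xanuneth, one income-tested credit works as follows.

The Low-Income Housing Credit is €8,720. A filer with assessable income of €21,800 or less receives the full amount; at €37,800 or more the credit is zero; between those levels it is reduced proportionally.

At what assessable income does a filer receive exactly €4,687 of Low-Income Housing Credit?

€29,200

€4,687 is 4,687/8,720 of the full €8,720, so 4,033/8,720 of the €16,000 range has been used: income = €21,800 + €16,000 × 4,033/8,720 = €29,200.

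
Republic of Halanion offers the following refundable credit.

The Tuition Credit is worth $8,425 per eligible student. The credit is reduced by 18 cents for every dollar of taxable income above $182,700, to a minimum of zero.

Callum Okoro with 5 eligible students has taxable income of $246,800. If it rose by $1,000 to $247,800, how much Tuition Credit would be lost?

At $246,800 — base = 5 × $8,425 = $42,125. 18% of the $64,100 excess over $182,700 is $11,538; credit = $42,125 − $11,538 = $30,587.
At $247,800 — base = 5 × $8,425 = $42,125. 18% of the $65,100 excess over $182,700 is $11,718; credit = $42,125 − $11,718 = $30,407.
Lost: $30,587 − $30,407 = $180.

$180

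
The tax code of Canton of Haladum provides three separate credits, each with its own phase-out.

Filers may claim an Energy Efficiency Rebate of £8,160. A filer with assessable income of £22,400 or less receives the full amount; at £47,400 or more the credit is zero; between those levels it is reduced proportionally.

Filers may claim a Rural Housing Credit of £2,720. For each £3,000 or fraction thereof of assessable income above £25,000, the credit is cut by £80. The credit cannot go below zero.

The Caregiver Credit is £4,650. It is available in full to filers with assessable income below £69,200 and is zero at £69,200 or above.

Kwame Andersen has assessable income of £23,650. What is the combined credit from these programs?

£15,122

Energy Efficiency Rebate: £23,650 is £1,250 into a £25,000 phase-out range, leaving 23,750/25,000 of the credit: £8,160 × 23,750/25,000 = £7,752.
Rural Housing Credit: £23,650 is at or below the £25,000 threshold, so the full £2,720 applies.
Caregiver Credit: £23,650 is below the £69,200 cutoff, so the full £4,650 applies.
Total: £7,752 + £2,720 + £4,650 = £15,122.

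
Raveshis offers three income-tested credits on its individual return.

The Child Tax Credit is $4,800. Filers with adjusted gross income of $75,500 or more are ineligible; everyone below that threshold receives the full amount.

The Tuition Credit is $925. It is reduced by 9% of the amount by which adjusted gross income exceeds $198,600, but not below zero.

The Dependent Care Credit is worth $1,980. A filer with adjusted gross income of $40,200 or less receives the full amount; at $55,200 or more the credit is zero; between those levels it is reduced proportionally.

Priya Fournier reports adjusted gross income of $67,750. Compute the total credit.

$5,725

Child Tax Credit: $67,750 is below the $75,500 cutoff, so the full $4,800 applies.
Tuition Credit: $67,750 is at or below the $198,600 threshold, so the full $925 applies.
Dependent Care Credit: $67,750 is at or above $55,200, so the credit is $0.
Total: $4,800 + $925 + $0 = $5,725.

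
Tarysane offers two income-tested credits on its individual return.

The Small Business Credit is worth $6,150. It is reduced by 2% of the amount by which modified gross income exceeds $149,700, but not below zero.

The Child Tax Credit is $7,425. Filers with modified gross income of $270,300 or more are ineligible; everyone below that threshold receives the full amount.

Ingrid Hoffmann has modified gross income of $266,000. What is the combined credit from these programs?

$11,249

Small Business Credit: 2% of the $116,300 excess over $149,700 is $2,326; credit = $6,150 − $2,326 = $3,824.
Child Tax Credit: $266,000 is below the $270,300 cutoff, so the full $7,425 applies.
Total: $3,824 + $7,425 = $11,249.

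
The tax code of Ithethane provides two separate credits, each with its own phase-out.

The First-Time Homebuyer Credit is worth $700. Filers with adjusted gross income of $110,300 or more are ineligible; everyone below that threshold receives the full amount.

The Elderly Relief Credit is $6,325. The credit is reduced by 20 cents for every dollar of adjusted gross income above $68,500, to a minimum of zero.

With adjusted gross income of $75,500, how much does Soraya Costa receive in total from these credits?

$5,625

First-Time Homebuyer Credit: $75,500 is below the $110,300 cutoff, so the full $700 applies.
Elderly Relief Credit: 20% of the $7,000 excess over $68,500 is $1,400; credit = $6,325 − $1,400 = $4,925.
Total: $700 + $4,925 = $5,625.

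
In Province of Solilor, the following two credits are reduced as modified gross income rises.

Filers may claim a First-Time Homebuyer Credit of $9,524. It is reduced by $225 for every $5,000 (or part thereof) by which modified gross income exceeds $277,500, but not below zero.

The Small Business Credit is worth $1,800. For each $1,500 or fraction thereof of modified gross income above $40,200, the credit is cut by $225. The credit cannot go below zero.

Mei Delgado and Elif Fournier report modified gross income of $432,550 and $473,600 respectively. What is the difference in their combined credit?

Mei ($432,550): First-Time Homebuyer Credit: income exceeds $277,500 by $155,050, which is 32 full-or-partial $5,000 increments; reduction = 32 × $225 = $7,200, leaving $2,324. Small Business Credit: income exceeds $40,200 by $392,350 → 262 increments × $225 = $58,950 ≥ base, so the credit is $0. total $2,324 + $0 = $2,324
Elif ($473,600): First-Time Homebuyer Credit: income exceeds $277,500 by $196,100, which is 40 full-or-partial $5,000 increments; reduction = 40 × $225 = $9,000, leaving $524. Small Business Credit: income exceeds $40,200 by $433,400 → 289 increments × $225 = $65,025 ≥ base, so the credit is $0. total $524 + $0 = $524
Difference: |$2,324 − $524| = $1,800.

$1,800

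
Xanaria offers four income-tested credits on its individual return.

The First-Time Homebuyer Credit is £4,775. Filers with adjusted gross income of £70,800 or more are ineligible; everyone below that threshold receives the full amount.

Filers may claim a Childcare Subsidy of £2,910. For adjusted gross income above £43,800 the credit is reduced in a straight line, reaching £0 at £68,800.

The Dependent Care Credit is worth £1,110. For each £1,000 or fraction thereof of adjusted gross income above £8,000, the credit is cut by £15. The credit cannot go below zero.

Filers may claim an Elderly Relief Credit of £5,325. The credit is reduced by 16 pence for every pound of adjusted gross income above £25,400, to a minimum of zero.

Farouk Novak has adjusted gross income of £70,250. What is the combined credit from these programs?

£4,940

First-Time Homebuyer Credit: £70,250 is below the £70,800 cutoff, so the full £4,775 applies.
Childcare Subsidy: £70,250 is at or above £68,800, so the credit is £0.
Dependent Care Credit: income exceeds £8,000 by £62,250, which is 63 full-or-partial £1,000 increments; reduction = 63 × £15 = £945, leaving £165.
Elderly Relief Credit: 16% of the £44,850 excess over £25,400 is £7,176 ≥ base, so the credit is £0.
Total: £4,775 + £0 + £165 + £0 = £4,940.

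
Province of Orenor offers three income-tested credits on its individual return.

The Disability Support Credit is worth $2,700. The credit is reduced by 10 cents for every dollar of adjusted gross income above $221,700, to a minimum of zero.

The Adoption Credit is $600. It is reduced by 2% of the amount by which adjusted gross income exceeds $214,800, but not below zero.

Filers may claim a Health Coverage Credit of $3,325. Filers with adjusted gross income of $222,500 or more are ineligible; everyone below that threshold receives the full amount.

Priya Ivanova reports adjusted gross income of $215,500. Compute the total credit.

Disability Support Credit: $215,500 is at or below the $221,700 threshold, so the full $2,700 applies.
Adoption Credit: 2% of the $700 excess over $214,800 is $14; credit = $600 − $14 = $586.
Health Coverage Credit: $215,500 is below the $222,500 cutoff, so the full $3,325 applies.
Total: $2,700 + $586 + $3,325 = $6,611.

$6,611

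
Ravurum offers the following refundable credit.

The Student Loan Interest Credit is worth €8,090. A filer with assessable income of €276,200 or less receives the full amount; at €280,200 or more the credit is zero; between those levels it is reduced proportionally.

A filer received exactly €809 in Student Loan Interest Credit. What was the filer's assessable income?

€279,800

€809 is 809/8,090 of the full €8,090, so 7,281/8,090 of the €4,000 range has been used: income = €276,200 + €4,000 × 7,281/8,090 = €279,800.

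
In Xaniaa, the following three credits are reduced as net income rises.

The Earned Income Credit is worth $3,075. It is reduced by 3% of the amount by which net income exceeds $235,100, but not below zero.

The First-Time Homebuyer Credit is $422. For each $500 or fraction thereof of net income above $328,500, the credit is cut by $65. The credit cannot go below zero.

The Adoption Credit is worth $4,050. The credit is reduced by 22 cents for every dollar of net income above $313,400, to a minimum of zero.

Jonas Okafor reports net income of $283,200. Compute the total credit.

Earned Income Credit: 3% of the $48,100 excess over $235,100 is $1,443; credit = $3,075 − $1,443 = $1,632.
First-Time Homebuyer Credit: $283,200 is at or below the $328,500 threshold, so the full $422 applies.
Adoption Credit: $283,200 is at or below the $313,400 threshold, so the full $4,050 applies.
Total: $1,632 + $422 + $4,050 = $6,104.

$6,104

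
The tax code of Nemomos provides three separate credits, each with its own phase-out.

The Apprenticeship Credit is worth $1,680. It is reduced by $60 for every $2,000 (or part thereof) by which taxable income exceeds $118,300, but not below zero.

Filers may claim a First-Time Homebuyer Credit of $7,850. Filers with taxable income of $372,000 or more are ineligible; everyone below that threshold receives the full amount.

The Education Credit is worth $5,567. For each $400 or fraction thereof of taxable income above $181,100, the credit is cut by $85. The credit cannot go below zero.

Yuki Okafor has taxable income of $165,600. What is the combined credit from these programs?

$13,657

Apprenticeship Credit: income exceeds $118,300 by $47,300, which is 24 full-or-partial $2,000 increments; reduction = 24 × $60 = $1,440, leaving $240.
First-Time Homebuyer Credit: $165,600 is below the $372,000 cutoff, so the full $7,850 applies.
Education Credit: $165,600 is at or below the $181,100 threshold, so the full $5,567 applies.
Total: $240 + $7,850 + $5,567 = $13,657.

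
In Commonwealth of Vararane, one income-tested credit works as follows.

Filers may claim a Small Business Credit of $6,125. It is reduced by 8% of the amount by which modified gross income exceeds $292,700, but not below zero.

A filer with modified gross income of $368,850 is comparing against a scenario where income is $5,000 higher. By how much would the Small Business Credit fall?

At $368,850 — 8% of the $76,150 excess over $292,700 is $6,092; credit = $6,125 − $6,092 = $33.
At $373,850 — 8% of the $81,150 excess over $292,700 is $6,492 ≥ base, so the credit is $0.
Lost: $33 − $0 = $33.

$33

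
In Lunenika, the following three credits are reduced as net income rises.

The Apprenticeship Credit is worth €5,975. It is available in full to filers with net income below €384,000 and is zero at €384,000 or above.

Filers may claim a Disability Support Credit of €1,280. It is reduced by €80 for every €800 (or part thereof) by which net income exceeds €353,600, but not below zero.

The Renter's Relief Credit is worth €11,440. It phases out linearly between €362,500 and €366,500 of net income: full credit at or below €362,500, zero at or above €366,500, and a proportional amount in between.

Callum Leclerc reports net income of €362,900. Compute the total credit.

Apprenticeship Credit: €362,900 is below the €384,000 cutoff, so the full €5,975 applies.
Disability Support Credit: income exceeds €353,600 by €9,300, which is 12 full-or-partial €800 increments; reduction = 12 × €80 = €960, leaving €320.
Renter's Relief Credit: €362,900 is €400 into a €4,000 phase-out range, leaving 3,600/4,000 of the credit: €11,440 × 3,600/4,000 = €10,296.
Total: €5,975 + €320 + €10,296 = €16,591.

€16,591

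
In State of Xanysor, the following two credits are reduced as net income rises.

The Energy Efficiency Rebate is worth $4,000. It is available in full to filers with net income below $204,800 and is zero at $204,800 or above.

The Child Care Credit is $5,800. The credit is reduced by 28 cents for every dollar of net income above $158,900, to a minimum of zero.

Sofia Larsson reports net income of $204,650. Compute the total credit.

Energy Efficiency Rebate: $204,650 is below the $204,800 cutoff, so the full $4,000 applies.
Child Care Credit: 28% of the $45,750 excess over $158,900 is $12,810 ≥ base, so the credit is $0.
Total: $4,000 + $0 = $4,000.

$4,000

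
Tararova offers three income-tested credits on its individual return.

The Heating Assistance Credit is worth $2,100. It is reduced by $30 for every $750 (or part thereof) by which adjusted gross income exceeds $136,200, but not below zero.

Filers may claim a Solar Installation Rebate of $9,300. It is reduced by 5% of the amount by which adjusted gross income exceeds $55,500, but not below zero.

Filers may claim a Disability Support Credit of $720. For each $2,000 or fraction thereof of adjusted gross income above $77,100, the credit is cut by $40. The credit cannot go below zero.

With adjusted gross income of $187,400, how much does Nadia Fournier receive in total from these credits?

$2,735

Heating Assistance Credit: income exceeds $136,200 by $51,200, which is 69 full-or-partial $750 increments; reduction = 69 × $30 = $2,070, leaving $30.
Solar Installation Rebate: 5% of the $131,900 excess over $55,500 is $6,595; credit = $9,300 − $6,595 = $2,705.
Disability Support Credit: income exceeds $77,100 by $110,300 → 56 increments × $40 = $2,240 ≥ base, so the credit is $0.
Total: $30 + $2,705 + $0 = $2,735.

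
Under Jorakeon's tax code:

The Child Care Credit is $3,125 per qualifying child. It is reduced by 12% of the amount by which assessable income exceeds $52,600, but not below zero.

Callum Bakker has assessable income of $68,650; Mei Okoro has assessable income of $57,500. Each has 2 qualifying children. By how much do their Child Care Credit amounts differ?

$1,338

Callum ($68,650): Child Care Credit: base = 2 × $3,125 = $6,250. 12% of the $16,050 excess over $52,600 is $1,926; credit = $6,250 − $1,926 = $4,324.
Mei ($57,500): Child Care Credit: base = 2 × $3,125 = $6,250. 12% of the $4,900 excess over $52,600 is $588; credit = $6,250 − $588 = $5,662.
Difference: |$4,324 − $5,662| = $1,338.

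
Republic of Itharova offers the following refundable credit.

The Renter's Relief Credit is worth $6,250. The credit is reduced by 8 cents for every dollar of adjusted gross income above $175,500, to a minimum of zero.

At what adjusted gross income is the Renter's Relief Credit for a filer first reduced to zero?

$253,625

The credit falls by 8% of each dollar above $175,500, so it reaches zero when the excess is $6,250 / 8% = $78,125: income = $175,500 + $78,125 = $253,625.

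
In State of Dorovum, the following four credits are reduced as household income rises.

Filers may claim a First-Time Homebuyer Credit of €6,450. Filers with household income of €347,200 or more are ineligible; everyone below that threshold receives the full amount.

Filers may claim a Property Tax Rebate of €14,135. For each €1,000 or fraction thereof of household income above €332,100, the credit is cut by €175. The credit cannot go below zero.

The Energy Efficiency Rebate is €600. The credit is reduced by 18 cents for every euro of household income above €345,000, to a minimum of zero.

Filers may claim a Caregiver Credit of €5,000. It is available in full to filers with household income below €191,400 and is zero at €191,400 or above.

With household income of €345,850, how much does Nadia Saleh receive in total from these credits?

First-Time Homebuyer Credit: €345,850 is below the €347,200 cutoff, so the full €6,450 applies.
Property Tax Rebate: income exceeds €332,100 by €13,750, which is 14 full-or-partial €1,000 increments; reduction = 14 × €175 = €2,450, leaving €11,685.
Energy Efficiency Rebate: 18% of the €850 excess over €345,000 is €153; credit = €600 − €153 = €447.
Caregiver Credit: €345,850 meets or exceeds the €191,400 cutoff, so the credit is €0.
Total: €6,450 + €11,685 + €447 + €0 = €18,582.

€18,582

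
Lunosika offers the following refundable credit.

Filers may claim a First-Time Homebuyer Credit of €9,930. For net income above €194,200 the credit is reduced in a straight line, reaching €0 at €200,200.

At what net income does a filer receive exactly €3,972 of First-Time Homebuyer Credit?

€197,800

€3,972 is 3,972/9,930 of the full €9,930, so 5,958/9,930 of the €6,000 range has been used: income = €194,200 + €6,000 × 5,958/9,930 = €197,800.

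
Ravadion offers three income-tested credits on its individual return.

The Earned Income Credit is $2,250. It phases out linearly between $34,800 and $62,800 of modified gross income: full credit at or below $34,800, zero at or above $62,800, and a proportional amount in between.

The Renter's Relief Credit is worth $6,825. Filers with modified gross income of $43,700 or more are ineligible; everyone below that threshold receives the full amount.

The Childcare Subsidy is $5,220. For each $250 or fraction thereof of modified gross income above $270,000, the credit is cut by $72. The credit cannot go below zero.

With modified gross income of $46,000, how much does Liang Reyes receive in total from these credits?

$6,570

Earned Income Credit: $46,000 is $11,200 into a $28,000 phase-out range, leaving 16,800/28,000 of the credit: $2,250 × 16,800/28,000 = $1,350.
Renter's Relief Credit: $46,000 meets or exceeds the $43,700 cutoff, so the credit is $0.
Childcare Subsidy: $46,000 is at or below the $270,000 threshold, so the full $5,220 applies.
Total: $1,350 + $0 + $5,220 = $6,570.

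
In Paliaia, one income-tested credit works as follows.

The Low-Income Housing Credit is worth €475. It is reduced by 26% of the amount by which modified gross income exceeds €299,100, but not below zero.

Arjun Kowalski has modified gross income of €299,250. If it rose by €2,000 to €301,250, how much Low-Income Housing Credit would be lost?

€436

At €299,250 — 26% of the €150 excess over €299,100 is €39; credit = €475 − €39 = €436.
At €301,250 — 26% of the €2,150 excess over €299,100 is €559 ≥ base, so the credit is €0.
Lost: €436 − €0 = €436.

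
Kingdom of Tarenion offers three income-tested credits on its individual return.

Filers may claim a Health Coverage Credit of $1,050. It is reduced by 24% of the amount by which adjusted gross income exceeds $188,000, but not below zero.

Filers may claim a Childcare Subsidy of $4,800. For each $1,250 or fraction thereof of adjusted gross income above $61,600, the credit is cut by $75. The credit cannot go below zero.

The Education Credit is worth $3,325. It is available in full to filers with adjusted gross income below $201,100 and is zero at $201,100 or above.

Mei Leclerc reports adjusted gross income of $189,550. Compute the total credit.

$4,003

Health Coverage Credit: 24% of the $1,550 excess over $188,000 is $372; credit = $1,050 − $372 = $678.
Childcare Subsidy: income exceeds $61,600 by $127,950 → 103 increments × $75 = $7,725 ≥ base, so the credit is $0.
Education Credit: $189,550 is below the $201,100 cutoff, so the full $3,325 applies.
Total: $678 + $0 + $3,325 = $4,003.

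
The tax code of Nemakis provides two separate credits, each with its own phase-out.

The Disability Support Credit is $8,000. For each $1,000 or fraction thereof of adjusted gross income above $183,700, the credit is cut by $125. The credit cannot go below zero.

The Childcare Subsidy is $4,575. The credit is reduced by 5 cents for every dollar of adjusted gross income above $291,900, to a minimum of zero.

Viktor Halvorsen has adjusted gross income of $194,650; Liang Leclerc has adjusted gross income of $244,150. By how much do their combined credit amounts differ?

Viktor ($194,650): Disability Support Credit: income exceeds $183,700 by $10,950, which is 11 full-or-partial $1,000 increments; reduction = 11 × $125 = $1,375, leaving $6,625. Childcare Subsidy: $194,650 is at or below the $291,900 threshold, so the full $4,575 applies. total $6,625 + $4,575 = $11,200
Liang ($244,150): Disability Support Credit: income exceeds $183,700 by $60,450, which is 61 full-or-partial $1,000 increments; reduction = 61 × $125 = $7,625, leaving $375. Childcare Subsidy: $244,150 is at or below the $291,900 threshold, so the full $4,575 applies. total $375 + $4,575 = $4,950
Difference: |$11,200 − $4,950| = $6,250.

$6,250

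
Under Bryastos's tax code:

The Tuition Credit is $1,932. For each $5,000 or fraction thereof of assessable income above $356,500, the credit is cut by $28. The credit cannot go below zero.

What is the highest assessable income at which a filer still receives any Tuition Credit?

After 68 increments the reduction is 68 × $28 = $1,904, leaving $28; one more increment wipes it out. Increment 68 ends at excess 68 × $5,000 = $340,000, so the highest qualifying income is $356,500 + $340,000 = $696,500.

$696,500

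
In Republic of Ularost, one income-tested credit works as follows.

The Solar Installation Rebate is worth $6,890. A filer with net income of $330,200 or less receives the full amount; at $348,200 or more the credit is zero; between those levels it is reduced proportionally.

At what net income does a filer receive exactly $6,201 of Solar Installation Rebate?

$6,201 is 6,201/6,890 of the full $6,890, so 689/6,890 of the $18,000 range has been used: income = $330,200 + $18,000 × 689/6,890 = $332,000.

$332,000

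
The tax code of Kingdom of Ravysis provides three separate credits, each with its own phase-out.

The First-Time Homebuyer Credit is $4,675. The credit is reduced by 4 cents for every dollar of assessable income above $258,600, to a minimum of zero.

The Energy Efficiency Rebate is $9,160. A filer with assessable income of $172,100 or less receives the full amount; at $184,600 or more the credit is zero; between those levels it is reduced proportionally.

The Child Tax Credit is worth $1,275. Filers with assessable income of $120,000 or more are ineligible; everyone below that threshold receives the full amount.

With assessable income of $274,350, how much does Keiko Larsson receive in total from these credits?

First-Time Homebuyer Credit: 4% of the $15,750 excess over $258,600 is $630; credit = $4,675 − $630 = $4,045.
Energy Efficiency Rebate: $274,350 is at or above $184,600, so the credit is $0.
Child Tax Credit: $274,350 meets or exceeds the $120,000 cutoff, so the credit is $0.
Total: $4,045 + $0 + $0 = $4,045.

$4,045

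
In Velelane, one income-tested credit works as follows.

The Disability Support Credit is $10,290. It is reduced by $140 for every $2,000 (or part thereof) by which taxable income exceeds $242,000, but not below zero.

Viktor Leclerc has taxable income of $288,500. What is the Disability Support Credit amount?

Disability Support Credit: income exceeds $242,000 by $46,500, which is 24 full-or-partial $2,000 increments; reduction = 24 × $140 = $3,360, leaving $6,930.

$6,930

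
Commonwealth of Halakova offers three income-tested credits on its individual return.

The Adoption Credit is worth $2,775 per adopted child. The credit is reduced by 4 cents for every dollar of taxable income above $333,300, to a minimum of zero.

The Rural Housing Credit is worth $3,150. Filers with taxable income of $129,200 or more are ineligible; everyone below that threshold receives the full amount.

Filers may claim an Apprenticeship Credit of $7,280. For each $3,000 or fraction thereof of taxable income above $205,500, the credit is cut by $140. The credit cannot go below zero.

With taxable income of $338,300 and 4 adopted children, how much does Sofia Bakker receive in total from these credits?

Adoption Credit: base = 4 × $2,775 = $11,100. 4% of the $5,000 excess over $333,300 is $200; credit = $11,100 − $200 = $10,900.
Rural Housing Credit: $338,300 meets or exceeds the $129,200 cutoff, so the credit is $0.
Apprenticeship Credit: income exceeds $205,500 by $132,800, which is 45 full-or-partial $3,000 increments; reduction = 45 × $140 = $6,300, leaving $980.
Total: $10,900 + $0 + $980 = $11,880.

$11,880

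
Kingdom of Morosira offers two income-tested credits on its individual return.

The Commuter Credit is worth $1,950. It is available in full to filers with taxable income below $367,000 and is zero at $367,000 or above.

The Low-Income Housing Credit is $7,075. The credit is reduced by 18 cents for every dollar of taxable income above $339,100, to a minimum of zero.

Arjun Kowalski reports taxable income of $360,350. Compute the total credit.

Commuter Credit: $360,350 is below the $367,000 cutoff, so the full $1,950 applies.
Low-Income Housing Credit: 18% of the $21,250 excess over $339,100 is $3,825; credit = $7,075 − $3,825 = $3,250.
Total: $1,950 + $3,250 = $5,200.

$5,200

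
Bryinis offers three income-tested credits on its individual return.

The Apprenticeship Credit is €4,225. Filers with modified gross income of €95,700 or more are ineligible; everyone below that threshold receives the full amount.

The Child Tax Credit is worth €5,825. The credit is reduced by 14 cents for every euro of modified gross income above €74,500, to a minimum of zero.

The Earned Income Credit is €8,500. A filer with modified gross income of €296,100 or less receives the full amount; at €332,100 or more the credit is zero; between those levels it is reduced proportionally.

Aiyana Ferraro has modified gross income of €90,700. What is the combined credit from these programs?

Apprenticeship Credit: €90,700 is below the €95,700 cutoff, so the full €4,225 applies.
Child Tax Credit: 14% of the €16,200 excess over €74,500 is €2,268; credit = €5,825 − €2,268 = €3,557.
Earned Income Credit: €90,700 is at or below the €296,100 threshold, so the full €8,500 applies.
Total: €4,225 + €3,557 + €8,500 = €16,282.

€16,282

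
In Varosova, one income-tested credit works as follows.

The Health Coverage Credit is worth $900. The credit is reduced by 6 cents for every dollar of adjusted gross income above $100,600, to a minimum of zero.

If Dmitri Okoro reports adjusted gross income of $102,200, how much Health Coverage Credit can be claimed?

$804

Health Coverage Credit: 6% of the $1,600 excess over $100,600 is $96; credit = $900 − $96 = $804.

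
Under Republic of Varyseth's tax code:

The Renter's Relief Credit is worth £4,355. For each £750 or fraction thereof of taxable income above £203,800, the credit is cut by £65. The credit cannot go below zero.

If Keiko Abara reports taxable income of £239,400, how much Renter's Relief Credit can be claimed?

£1,235

Renter's Relief Credit: income exceeds £203,800 by £35,600, which is 48 full-or-partial £750 increments; reduction = 48 × £65 = £3,120, leaving £1,235.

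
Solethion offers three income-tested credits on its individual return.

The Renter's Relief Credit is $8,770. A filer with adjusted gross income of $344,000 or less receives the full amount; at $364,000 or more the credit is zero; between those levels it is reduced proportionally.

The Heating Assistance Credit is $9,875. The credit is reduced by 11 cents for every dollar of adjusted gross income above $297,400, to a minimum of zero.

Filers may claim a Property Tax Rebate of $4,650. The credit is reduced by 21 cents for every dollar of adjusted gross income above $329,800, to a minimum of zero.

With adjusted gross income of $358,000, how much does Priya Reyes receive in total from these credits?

$5,840

Renter's Relief Credit: $358,000 is $14,000 into a $20,000 phase-out range, leaving 6,000/20,000 of the credit: $8,770 × 6,000/20,000 = $2,631.
Heating Assistance Credit: 11% of the $60,600 excess over $297,400 is $6,666; credit = $9,875 − $6,666 = $3,209.
Property Tax Rebate: 21% of the $28,200 excess over $329,800 is $5,922 ≥ base, so the credit is $0.
Total: $2,631 + $3,209 + $0 = $5,840.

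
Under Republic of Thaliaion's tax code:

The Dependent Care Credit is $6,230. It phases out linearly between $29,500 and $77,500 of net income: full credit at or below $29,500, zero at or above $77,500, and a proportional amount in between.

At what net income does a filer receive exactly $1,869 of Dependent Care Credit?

$63,100

$1,869 is 1,869/6,230 of the full $6,230, so 4,361/6,230 of the $48,000 range has been used: income = $29,500 + $48,000 × 4,361/6,230 = $63,100.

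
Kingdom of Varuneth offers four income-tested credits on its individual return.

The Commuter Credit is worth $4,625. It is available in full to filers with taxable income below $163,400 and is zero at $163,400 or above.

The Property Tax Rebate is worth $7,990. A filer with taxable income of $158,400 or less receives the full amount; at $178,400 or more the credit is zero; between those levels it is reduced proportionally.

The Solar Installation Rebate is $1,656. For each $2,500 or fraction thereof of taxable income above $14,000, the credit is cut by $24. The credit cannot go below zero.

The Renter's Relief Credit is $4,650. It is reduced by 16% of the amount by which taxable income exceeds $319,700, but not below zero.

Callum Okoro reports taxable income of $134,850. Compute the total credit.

$17,745

Commuter Credit: $134,850 is below the $163,400 cutoff, so the full $4,625 applies.
Property Tax Rebate: $134,850 is at or below the $158,400 threshold, so the full $7,990 applies.
Solar Installation Rebate: income exceeds $14,000 by $120,850, which is 49 full-or-partial $2,500 increments; reduction = 49 × $24 = $1,176, leaving $480.
Renter's Relief Credit: $134,850 is at or below the $319,700 threshold, so the full $4,650 applies.
Total: $4,625 + $7,990 + $480 + $4,650 = $17,745.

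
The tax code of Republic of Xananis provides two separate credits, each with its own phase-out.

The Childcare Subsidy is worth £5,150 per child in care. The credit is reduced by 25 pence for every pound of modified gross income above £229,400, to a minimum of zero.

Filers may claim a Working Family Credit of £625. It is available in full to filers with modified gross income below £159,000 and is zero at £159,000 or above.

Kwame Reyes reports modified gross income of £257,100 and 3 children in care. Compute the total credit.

£8,525

Childcare Subsidy: base = 3 × £5,150 = £15,450. 25% of the £27,700 excess over £229,400 is £6,925; credit = £15,450 − £6,925 = £8,525.
Working Family Credit: £257,100 meets or exceeds the £159,000 cutoff, so the credit is £0.
Total: £8,525 + £0 = £8,525.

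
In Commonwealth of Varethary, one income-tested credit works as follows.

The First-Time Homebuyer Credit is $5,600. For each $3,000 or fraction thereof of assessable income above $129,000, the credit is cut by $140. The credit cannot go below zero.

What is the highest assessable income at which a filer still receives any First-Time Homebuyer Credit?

After 39 increments the reduction is 39 × $140 = $5,460, leaving $140; one more increment wipes it out. Increment 39 ends at excess 39 × $3,000 = $117,000, so the highest qualifying income is $129,000 + $117,000 = $246,000.

$246,000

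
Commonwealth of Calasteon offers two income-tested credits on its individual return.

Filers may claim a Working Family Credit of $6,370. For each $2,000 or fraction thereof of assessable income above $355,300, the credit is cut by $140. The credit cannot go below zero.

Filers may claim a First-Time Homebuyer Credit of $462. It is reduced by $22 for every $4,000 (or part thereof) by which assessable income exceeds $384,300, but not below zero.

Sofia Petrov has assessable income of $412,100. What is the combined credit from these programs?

Working Family Credit: income exceeds $355,300 by $56,800, which is 29 full-or-partial $2,000 increments; reduction = 29 × $140 = $4,060, leaving $2,310.
First-Time Homebuyer Credit: income exceeds $384,300 by $27,800, which is 7 full-or-partial $4,000 increments; reduction = 7 × $22 = $154, leaving $308.
Total: $2,310 + $308 = $2,618.

$2,618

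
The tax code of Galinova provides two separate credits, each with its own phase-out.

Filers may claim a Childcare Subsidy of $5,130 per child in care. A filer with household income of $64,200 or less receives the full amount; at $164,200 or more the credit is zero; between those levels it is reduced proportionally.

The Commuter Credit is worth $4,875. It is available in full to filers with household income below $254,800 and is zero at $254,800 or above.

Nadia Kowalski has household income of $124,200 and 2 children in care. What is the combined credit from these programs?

$8,979

Childcare Subsidy: base = 2 × $5,130 = $10,260. $124,200 is $60,000 into a $100,000 phase-out range, leaving 40,000/100,000 of the credit: $10,260 × 40,000/100,000 = $4,104.
Commuter Credit: $124,200 is below the $254,800 cutoff, so the full $4,875 applies.
Total: $4,104 + $4,875 = $8,979.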